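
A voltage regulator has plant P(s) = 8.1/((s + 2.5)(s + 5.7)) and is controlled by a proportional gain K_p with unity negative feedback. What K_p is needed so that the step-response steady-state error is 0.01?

For a type-0 loop with proportional control, e_ss = 1/(1 + K_p·P(0)).
P(0) = 0.5684. Require 1/(1 + K_p·0.5684) = 0.01, so 1 + 0.5684·K_p = 100.
K_p = (100 − 1)/0.5684 = 174.

K_p = 174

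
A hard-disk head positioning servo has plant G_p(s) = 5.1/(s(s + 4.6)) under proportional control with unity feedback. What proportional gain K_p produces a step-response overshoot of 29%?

From %OS = 100·exp(−πζ/√(1−ζ²)) = 29%, ζ = −ln(0.29)/√(π²+ln²(0.29)) = 0.3666.
Characteristic equation s² + 4.6s + 5.1K_p = 0 gives ζ = 4.6/(2√(5.1K_p)).
Setting ζ = 0.3666: √(5.1K_p) = 4.6/(2·0.3666) = 6.274, so K_p = 39.36/5.1 = 7.72.

K_p = 7.72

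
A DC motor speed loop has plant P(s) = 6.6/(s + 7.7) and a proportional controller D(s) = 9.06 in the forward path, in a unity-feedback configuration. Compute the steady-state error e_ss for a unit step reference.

The loop is type 0. Static position error constant K_pos = D(0)·P(0) = 9.06·0.8571 = 7.766.
Steady-state error to a unit step: e_ss = 1/(1+K_pos) = 1/8.766 = 0.114.

0.114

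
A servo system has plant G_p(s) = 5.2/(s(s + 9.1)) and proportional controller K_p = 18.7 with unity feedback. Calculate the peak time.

T_p = 0.359 s

Closed-loop characteristic equation: s² + 9.1s + 97.24 = 0, so ω_n = 9.861 rad/s and ζ = 9.1/(2·9.861) = 0.4614.
Damped frequency ω_d = ω_n√(1−ζ²) = 8.749 rad/s, so peak time T_p = π/ω_d = 0.359 s.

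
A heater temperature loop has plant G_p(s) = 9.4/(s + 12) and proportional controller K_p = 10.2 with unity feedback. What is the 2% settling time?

T_s ≈ 0.0371 s

Closed-loop transfer function: T(s) = K_p·G_p(s)/(1 + K_p·G_p(s)) = 95.88/(s + 12 + 95.88) = 95.88/(s + 107.9).
Time constant τ = 1/107.9 = 0.00927 s, so the 2% settling time is about 4τ = 0.0371 s.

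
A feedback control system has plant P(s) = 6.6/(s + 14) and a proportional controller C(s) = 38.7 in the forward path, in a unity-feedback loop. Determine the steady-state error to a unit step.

0.052

The loop is type 0. Static position error constant K_pos = C(0)·P(0) = 38.7·0.4714 = 18.24.
Steady-state error to a unit step: e_ss = 1/(1+K_pos) = 1/19.24 = 0.052.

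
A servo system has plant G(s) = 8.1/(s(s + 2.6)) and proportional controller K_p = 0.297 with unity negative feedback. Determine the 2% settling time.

T_s ≈ 3.08 s

From 1 + K_pG(s) = 0: s² + 2.6s + 2.406 = 0 ⇒ ω_n = 1.551, ζ = 0.8382.
2% settling time T_s ≈ 4/(ζω_n) = 4/1.3 = 3.08 s.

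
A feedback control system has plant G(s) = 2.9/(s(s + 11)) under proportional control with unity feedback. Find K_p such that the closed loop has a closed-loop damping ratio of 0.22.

K_p = 216

Closed-loop characteristic equation: s² + 11s + K_p·2.9 = 0.
So ω_n = √(2.9K_p) and 2ζω_n = 11, giving ζ = 11/(2√(2.9K_p)).
Setting ζ = 0.22: √(2.9K_p) = 11/(2·0.22) = 25, so K_p = 625/2.9 = 216.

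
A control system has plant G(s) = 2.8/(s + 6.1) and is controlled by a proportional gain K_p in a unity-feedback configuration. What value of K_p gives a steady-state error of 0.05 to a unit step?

K_p = 41.4

Steady-state error for a unit step on this type-0 loop is 1/(1 + K_p·G(0)).
G(0) = 0.459. Require 1/(1 + K_p·0.459) = 0.05, so 1 + 0.459·K_p = 20.
K_p = (20 − 1)/0.459 = 41.4.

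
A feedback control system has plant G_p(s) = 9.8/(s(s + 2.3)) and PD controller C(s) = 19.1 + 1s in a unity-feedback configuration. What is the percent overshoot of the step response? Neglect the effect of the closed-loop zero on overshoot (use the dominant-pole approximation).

Forward path: (19.1 + 1s)·9.8/(s(s+2.3)). The closed-loop characteristic equation is s² + (2.3 + 9.8·1)s + 9.8·19.1 = 0.
That is s² + 12.1s + 187.2 = 0, so ω_n = 13.68 rad/s and ζ = 12.1/(2·13.68) = 0.4422.
%OS = 100·exp(−πζ/√(1−ζ²)) = 21.2%.

21.2%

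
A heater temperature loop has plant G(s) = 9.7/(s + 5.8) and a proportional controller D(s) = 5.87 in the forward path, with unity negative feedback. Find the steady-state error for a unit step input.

The loop is type 0. Static position error constant K_pos = D(0)·G(0) = 5.87·1.672 = 9.817.
Steady-state error to a unit step: e_ss = 1/(1+K_pos) = 1/10.82 = 0.0924.

0.0924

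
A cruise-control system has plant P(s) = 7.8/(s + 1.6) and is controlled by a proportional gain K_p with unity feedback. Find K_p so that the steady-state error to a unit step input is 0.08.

For a type-0 loop with proportional control, e_ss = 1/(1 + K_p·P(0)).
P(0) = 4.875. Require 1/(1 + K_p·4.875) = 0.08, so 1 + 4.875·K_p = 12.5.
K_p = (12.5 − 1)/4.875 = 2.36.

K_p = 2.36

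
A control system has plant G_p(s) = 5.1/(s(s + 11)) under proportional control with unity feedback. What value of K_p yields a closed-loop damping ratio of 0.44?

Closed-loop characteristic equation: s² + 11s + K_p·5.1 = 0.
So ω_n = √(5.1K_p) and 2ζω_n = 11, giving ζ = 11/(2√(5.1K_p)).
Setting ζ = 0.44: √(5.1K_p) = 11/(2·0.44) = 12.5, so K_p = 156.2/5.1 = 30.6.

K_p = 30.6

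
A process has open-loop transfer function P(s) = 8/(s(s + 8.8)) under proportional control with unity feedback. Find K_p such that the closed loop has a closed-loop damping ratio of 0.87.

K_p = 3.2

Closed-loop characteristic equation: s² + 8.8s + K_p·8 = 0.
So ω_n = √(8K_p) and 2ζω_n = 8.8, giving ζ = 8.8/(2√(8K_p)).
Setting ζ = 0.87: √(8K_p) = 8.8/(2·0.87) = 5.057, so K_p = 25.58/8 = 3.2.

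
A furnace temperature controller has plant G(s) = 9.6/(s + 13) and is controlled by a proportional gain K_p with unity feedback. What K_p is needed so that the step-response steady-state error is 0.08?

K_p = 15.6

For a type-0 loop with proportional control, e_ss = 1/(1 + K_p·G(0)).
G(0) = 0.7385. Require 1/(1 + K_p·0.7385) = 0.08, so 1 + 0.7385·K_p = 12.5.
K_p = (12.5 − 1)/0.7385 = 15.6.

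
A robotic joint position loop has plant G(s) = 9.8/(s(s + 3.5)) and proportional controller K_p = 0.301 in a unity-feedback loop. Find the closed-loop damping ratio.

The closed-loop denominator is s(s+3.5) + 0.301·9.8 = s² + 3.5s + 2.95.
So ω_n² = 2.95 ⇒ ω_n = 1.717 rad/s, and ζ = 3.5/(2ω_n) = 1.02.

ζ = 1.02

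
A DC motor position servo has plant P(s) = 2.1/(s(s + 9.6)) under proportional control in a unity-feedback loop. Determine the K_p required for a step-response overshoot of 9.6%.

K_p = 30.7

From %OS = 100·exp(−πζ/√(1−ζ²)) = 9.6%, ζ = −ln(0.096)/√(π²+ln²(0.096)) = 0.5979.
Characteristic equation s² + 9.6s + 2.1K_p = 0 gives ζ = 9.6/(2√(2.1K_p)).
Setting ζ = 0.5979: √(2.1K_p) = 9.6/(2·0.5979) = 8.028, so K_p = 64.45/2.1 = 30.7.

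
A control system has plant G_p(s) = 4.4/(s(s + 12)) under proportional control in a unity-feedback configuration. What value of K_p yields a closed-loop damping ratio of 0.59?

K_p = 23.5

Closed-loop characteristic equation: s² + 12s + K_p·4.4 = 0.
So ω_n = √(4.4K_p) and 2ζω_n = 12, giving ζ = 12/(2√(4.4K_p)).
Setting ζ = 0.59: √(4.4K_p) = 12/(2·0.59) = 10.17, so K_p = 103.4/4.4 = 23.5.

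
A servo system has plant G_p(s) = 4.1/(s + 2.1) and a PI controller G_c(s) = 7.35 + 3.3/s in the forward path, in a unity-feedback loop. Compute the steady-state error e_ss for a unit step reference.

The open loop G_c(s)G_p(s) has a pole at the origin (type 1), so the static position error constant is infinite and e_ss = 1/(1+∞) = 0.

0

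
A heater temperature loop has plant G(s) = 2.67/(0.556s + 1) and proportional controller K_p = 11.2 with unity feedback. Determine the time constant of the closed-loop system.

Closed loop: T(s) = K_p·G/(1+K_p·G) = 29.9/(0.556s + 1 + 29.9), with pole at s = −(1 + 29.9)/0.556 = −55.58.
Closed-loop time constant τ = 1/55.58 = 0.018 s.

τ = 0.018 s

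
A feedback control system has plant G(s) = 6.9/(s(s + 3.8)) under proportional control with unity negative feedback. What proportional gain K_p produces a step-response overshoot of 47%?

From %OS = 100·exp(−πζ/√(1−ζ²)) = 47%, ζ = −ln(0.47)/√(π²+ln²(0.47)) = 0.2337.
Characteristic equation s² + 3.8s + 6.9K_p = 0 gives ζ = 3.8/(2√(6.9K_p)).
Setting ζ = 0.2337: √(6.9K_p) = 3.8/(2·0.2337) = 8.131, so K_p = 66.11/6.9 = 9.58.

K_p = 9.58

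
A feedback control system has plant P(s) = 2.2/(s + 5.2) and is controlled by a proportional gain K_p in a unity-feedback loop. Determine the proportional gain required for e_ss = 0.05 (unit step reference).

The loop is type 0, so e_ss(step) = 1/(1 + K_pos) with K_pos = K_p·P(0).
P(0) = 0.4231. Require 1/(1 + K_p·0.4231) = 0.05, so 1 + 0.4231·K_p = 20.
K_p = (20 − 1)/0.4231 = 44.9.

K_p = 44.9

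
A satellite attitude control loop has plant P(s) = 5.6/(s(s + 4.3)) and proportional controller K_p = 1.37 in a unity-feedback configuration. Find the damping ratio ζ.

ζ = 0.776

The closed-loop denominator is s(s+4.3) + 1.37·5.6 = s² + 4.3s + 7.672.
So ω_n² = 7.672 ⇒ ω_n = 2.77 rad/s, and ζ = 4.3/(2ω_n) = 0.776.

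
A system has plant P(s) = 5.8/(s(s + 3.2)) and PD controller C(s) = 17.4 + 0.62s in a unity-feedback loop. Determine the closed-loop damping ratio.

ζ = 0.338

Forward path: (17.4 + 0.62s)·5.8/(s(s+3.2)). The closed-loop characteristic equation is s² + (3.2 + 5.8·0.62)s + 5.8·17.4 = 0.
That is s² + 6.796s + 100.9 = 0, so ω_n = 10.05 rad/s and ζ = 6.796/(2·10.05) = 0.3382.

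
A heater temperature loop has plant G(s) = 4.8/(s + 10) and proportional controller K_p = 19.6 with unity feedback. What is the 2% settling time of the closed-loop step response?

T_s ≈ 0.0384 s

Closed-loop transfer function: T(s) = K_p·G(s)/(1 + K_p·G(s)) = 94.08/(s + 10 + 94.08) = 94.08/(s + 104.1).
Time constant τ = 1/104.1 = 0.009608 s, so the 2% settling time is about 4τ = 0.0384 s.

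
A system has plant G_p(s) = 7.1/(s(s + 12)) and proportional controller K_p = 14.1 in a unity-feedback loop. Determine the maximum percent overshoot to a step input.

9.5%

From 1 + K_pG_p(s) = 0: s² + 12s + 100.1 = 0 ⇒ ω_n = 10.01, ζ = 0.5997.
%OS = 100·exp(−πζ/√(1−ζ²)) = 100·exp(−π·0.5997/√0.6404) = 9.5%.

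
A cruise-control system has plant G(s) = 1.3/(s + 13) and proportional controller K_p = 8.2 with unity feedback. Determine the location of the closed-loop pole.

Closed-loop transfer function: T(s) = K_p·G(s)/(1 + K_p·G(s)) = 10.66/(s + 13 + 10.66) = 10.66/(s + 23.66).
The closed-loop pole is at s = −23.66.

s = -23.66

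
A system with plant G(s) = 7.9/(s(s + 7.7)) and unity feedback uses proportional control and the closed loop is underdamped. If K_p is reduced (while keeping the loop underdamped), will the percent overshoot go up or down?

decrease

ζ = 7.7/(2√(7.9K_p)) rises as K_p falls; higher damping means less overshoot.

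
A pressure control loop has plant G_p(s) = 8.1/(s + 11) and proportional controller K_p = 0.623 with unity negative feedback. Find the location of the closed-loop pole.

s = -16.05

Closed-loop transfer function: T(s) = K_p·G_p(s)/(1 + K_p·G_p(s)) = 5.046/(s + 11 + 5.046) = 5.046/(s + 16.05).
The closed-loop pole is at s = −16.05.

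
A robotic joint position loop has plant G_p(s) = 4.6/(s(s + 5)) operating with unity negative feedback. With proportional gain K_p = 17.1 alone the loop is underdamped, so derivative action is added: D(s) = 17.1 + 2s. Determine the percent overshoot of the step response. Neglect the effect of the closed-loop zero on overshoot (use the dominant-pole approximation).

Forward path: (17.1 + 2s)·4.6/(s(s+5)). The closed-loop characteristic equation is s² + (5 + 4.6·2)s + 4.6·17.1 = 0.
That is s² + 14.2s + 78.66 = 0, so ω_n = 8.869 rad/s and ζ = 14.2/(2·8.869) = 0.8005.
%OS = 100·exp(−πζ/√(1−ζ²)) = 1.5%.

1.5%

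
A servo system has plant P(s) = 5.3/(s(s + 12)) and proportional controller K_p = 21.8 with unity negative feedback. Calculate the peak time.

T_p = 0.352 s

From 1 + K_pP(s) = 0: s² + 12s + 115.5 = 0 ⇒ ω_n = 10.75, ζ = 0.5582.
Damped frequency ω_d = ω_n√(1−ζ²) = 8.919 rad/s, so peak time T_p = π/ω_d = 0.352 s.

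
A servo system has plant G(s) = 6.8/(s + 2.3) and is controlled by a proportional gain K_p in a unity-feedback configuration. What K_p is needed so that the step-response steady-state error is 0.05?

K_p = 6.43

The loop is type 0, so e_ss(step) = 1/(1 + K_pos) with K_pos = K_p·G(0).
G(0) = 2.957. Require 1/(1 + K_p·2.957) = 0.05, so 1 + 2.957·K_p = 20.
K_p = (20 − 1)/2.957 = 6.43.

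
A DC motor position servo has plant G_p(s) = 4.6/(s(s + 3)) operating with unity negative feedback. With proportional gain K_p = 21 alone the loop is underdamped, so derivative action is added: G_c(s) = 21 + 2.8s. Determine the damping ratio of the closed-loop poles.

ζ = 0.808

Forward path: (21 + 2.8s)·4.6/(s(s+3)). The closed-loop characteristic equation is s² + (3 + 4.6·2.8)s + 4.6·21 = 0.
That is s² + 15.88s + 96.6 = 0, so ω_n = 9.829 rad/s and ζ = 15.88/(2·9.829) = 0.8079.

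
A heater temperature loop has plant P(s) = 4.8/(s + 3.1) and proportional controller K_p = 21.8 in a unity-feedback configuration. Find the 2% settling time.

Closed-loop transfer function: T(s) = K_p·P(s)/(1 + K_p·P(s)) = 104.6/(s + 3.1 + 104.6) = 104.6/(s + 107.7).
Time constant τ = 1/107.7 = 0.009282 s, so the 2% settling time is about 4τ = 0.0371 s.

T_s ≈ 0.0371 s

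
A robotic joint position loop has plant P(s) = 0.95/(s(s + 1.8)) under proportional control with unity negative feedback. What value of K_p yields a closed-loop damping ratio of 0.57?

K_p = 2.62

Closed-loop characteristic equation: s² + 1.8s + K_p·0.95 = 0.
So ω_n = √(0.95K_p) and 2ζω_n = 1.8, giving ζ = 1.8/(2√(0.95K_p)).
Setting ζ = 0.57: √(0.95K_p) = 1.8/(2·0.57) = 1.579, so K_p = 2.493/0.95 = 2.62.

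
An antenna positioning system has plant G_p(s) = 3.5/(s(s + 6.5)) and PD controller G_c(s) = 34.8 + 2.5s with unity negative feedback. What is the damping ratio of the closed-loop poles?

Forward path: (34.8 + 2.5s)·3.5/(s(s+6.5)). The closed-loop characteristic equation is s² + (6.5 + 3.5·2.5)s + 3.5·34.8 = 0.
That is s² + 15.25s + 121.8 = 0, so ω_n = 11.04 rad/s and ζ = 15.25/(2·11.04) = 0.6909.

ζ = 0.691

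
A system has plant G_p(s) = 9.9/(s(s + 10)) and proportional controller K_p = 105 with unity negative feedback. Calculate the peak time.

T_p = 0.0986 s

Closed-loop characteristic equation: s² + 10s + 1040 = 0, so ω_n = 32.24 rad/s and ζ = 10/(2·32.24) = 0.1551.
Damped frequency ω_d = ω_n√(1−ζ²) = 31.85 rad/s, so peak time T_p = π/ω_d = 0.0986 s.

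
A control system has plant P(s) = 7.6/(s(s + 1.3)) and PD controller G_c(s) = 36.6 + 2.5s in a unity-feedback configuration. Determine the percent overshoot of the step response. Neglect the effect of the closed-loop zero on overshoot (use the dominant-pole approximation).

8.99%

Forward path: (36.6 + 2.5s)·7.6/(s(s+1.3)). The closed-loop characteristic equation is s² + (1.3 + 7.6·2.5)s + 7.6·36.6 = 0.
That is s² + 20.3s + 278.2 = 0, so ω_n = 16.68 rad/s and ζ = 20.3/(2·16.68) = 0.6086.
%OS = 100·exp(−πζ/√(1−ζ²)) = 8.99%.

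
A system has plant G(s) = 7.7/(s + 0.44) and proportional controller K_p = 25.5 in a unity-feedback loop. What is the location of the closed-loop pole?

Closed-loop transfer function: T(s) = K_p·G(s)/(1 + K_p·G(s)) = 196.3/(s + 0.44 + 196.3) = 196.3/(s + 196.8).
The closed-loop pole is at s = −196.8.

s = -196.8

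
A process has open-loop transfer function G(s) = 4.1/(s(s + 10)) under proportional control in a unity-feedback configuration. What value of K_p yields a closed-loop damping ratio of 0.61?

Closed-loop characteristic equation: s² + 10s + K_p·4.1 = 0.
So ω_n = √(4.1K_p) and 2ζω_n = 10, giving ζ = 10/(2√(4.1K_p)).
Setting ζ = 0.61: √(4.1K_p) = 10/(2·0.61) = 8.197, so K_p = 67.19/4.1 = 16.4.

K_p = 16.4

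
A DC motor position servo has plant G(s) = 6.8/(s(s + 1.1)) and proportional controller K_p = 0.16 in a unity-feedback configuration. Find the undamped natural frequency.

1 + K_p·G(s) = 0 gives s² + 1.1s + 1.088 = 0.
So ω_n² = 1.088 ⇒ ω_n = 1.043 rad/s, and ζ = 1.1/(2ω_n) = 0.527.

ω_n = 1.04 rad/s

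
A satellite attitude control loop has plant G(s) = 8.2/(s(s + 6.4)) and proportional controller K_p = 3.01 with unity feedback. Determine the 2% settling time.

T_s ≈ 1.25 s

The closed-loop denominator s² + 6.4s + 24.68 gives ω_n = √24.68 = 4.968 and ζ = 6.4/(2ω_n) = 0.6441.
2% settling time T_s ≈ 4/(ζω_n) = 4/3.2 = 1.25 s.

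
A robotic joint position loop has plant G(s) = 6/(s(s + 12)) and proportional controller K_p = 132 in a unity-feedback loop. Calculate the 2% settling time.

T_s ≈ 0.667 s

Closed-loop characteristic equation: s² + 12s + 792 = 0, so ω_n = 28.14 rad/s and ζ = 12/(2·28.14) = 0.2132.
2% settling time T_s ≈ 4/(ζω_n) = 4/6 = 0.667 s.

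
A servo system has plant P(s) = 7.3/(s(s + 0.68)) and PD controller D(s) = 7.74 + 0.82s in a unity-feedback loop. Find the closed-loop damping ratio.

Forward path: (7.74 + 0.82s)·7.3/(s(s+0.68)). The closed-loop characteristic equation is s² + (0.68 + 7.3·0.82)s + 7.3·7.74 = 0.
That is s² + 6.666s + 56.5 = 0, so ω_n = 7.517 rad/s and ζ = 6.666/(2·7.517) = 0.4434.

ζ = 0.443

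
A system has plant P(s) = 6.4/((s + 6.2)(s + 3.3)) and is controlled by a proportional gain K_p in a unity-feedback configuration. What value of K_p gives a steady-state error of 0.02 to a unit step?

Steady-state error for a unit step on this type-0 loop is 1/(1 + K_p·P(0)).
P(0) = 0.3128. Require 1/(1 + K_p·0.3128) = 0.02, so 1 + 0.3128·K_p = 50.
K_p = (50 − 1)/0.3128 = 157.

K_p = 157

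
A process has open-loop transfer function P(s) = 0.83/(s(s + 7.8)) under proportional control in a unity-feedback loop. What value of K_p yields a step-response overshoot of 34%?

From %OS = 100·exp(−πζ/√(1−ζ²)) = 34%, ζ = −ln(0.34)/√(π²+ln²(0.34)) = 0.3248.
Characteristic equation s² + 7.8s + 0.83K_p = 0 gives ζ = 7.8/(2√(0.83K_p)).
Setting ζ = 0.3248: √(0.83K_p) = 7.8/(2·0.3248) = 12.01, so K_p = 144.2/0.83 = 174.

K_p = 174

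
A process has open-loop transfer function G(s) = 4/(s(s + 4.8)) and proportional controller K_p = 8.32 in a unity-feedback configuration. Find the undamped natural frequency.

With unity feedback the closed-loop characteristic equation is s² + 4.8s + 8.32·4 = s² + 4.8s + 33.28 = 0.
Matching s² + 2ζω_n s + ω_n²: ω_n = √33.28 = 5.769 rad/s and 2ζω_n = 4.8, so ζ = 4.8/(2·5.769) = 0.416.

ω_n = 5.77 rad/s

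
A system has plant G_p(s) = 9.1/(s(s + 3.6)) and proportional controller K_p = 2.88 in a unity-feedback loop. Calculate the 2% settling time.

Closed-loop characteristic equation: s² + 3.6s + 26.21 = 0, so ω_n = 5.119 rad/s and ζ = 3.6/(2·5.119) = 0.3516.
2% settling time T_s ≈ 4/(ζω_n) = 4/1.8 = 2.22 s.

T_s ≈ 2.22 s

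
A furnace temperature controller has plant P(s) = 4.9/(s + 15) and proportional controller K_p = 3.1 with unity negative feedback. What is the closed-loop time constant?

Closed-loop transfer function: T(s) = K_p·P(s)/(1 + K_p·P(s)) = 15.19/(s + 15 + 15.19) = 15.19/(s + 30.19).
Time constant τ = 1/30.19 = 0.0331 s.

τ = 0.0331 s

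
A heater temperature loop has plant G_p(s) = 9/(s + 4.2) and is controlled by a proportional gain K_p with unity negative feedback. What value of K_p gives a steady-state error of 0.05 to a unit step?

Steady-state error for a unit step on this type-0 loop is 1/(1 + K_p·G_p(0)).
G_p(0) = 2.143. Require 1/(1 + K_p·2.143) = 0.05, so 1 + 2.143·K_p = 20.
K_p = (20 − 1)/2.143 = 8.87.

K_p = 8.87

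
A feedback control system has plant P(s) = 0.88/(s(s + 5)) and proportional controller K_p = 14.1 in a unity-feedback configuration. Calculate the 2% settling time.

T_s ≈ 1.6 s

Closed-loop characteristic equation: s² + 5s + 12.41 = 0, so ω_n = 3.522 rad/s and ζ = 5/(2·3.522) = 0.7097.
2% settling time T_s ≈ 4/(ζω_n) = 4/2.5 = 1.6 s.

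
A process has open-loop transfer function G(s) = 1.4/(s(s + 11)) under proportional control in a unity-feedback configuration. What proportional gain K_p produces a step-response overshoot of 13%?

From %OS = 100·exp(−πζ/√(1−ζ²)) = 13%, ζ = −ln(0.13)/√(π²+ln²(0.13)) = 0.5446.
Characteristic equation s² + 11s + 1.4K_p = 0 gives ζ = 11/(2√(1.4K_p)).
Setting ζ = 0.5446: √(1.4K_p) = 11/(2·0.5446) = 10.1, so K_p = 102/1.4 = 72.8.

K_p = 72.8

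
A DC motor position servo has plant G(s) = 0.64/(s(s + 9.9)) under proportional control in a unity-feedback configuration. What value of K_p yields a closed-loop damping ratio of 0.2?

Closed-loop characteristic equation: s² + 9.9s + K_p·0.64 = 0.
So ω_n = √(0.64K_p) and 2ζω_n = 9.9, giving ζ = 9.9/(2√(0.64K_p)).
Setting ζ = 0.2: √(0.64K_p) = 9.9/(2·0.2) = 24.75, so K_p = 612.6/0.64 = 957.

K_p = 957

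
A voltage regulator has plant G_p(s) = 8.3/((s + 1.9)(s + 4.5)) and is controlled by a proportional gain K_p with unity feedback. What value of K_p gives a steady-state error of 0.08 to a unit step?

K_p = 11.8

The loop is type 0, so e_ss(step) = 1/(1 + K_pos) with K_pos = K_p·G_p(0).
G_p(0) = 0.9708. Require 1/(1 + K_p·0.9708) = 0.08, so 1 + 0.9708·K_p = 12.5.
K_p = (12.5 − 1)/0.9708 = 11.8.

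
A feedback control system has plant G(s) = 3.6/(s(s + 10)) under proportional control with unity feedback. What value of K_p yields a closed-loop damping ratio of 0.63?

K_p = 17.5

Closed-loop characteristic equation: s² + 10s + K_p·3.6 = 0.
So ω_n = √(3.6K_p) and 2ζω_n = 10, giving ζ = 10/(2√(3.6K_p)).
Setting ζ = 0.63: √(3.6K_p) = 10/(2·0.63) = 7.937, so K_p = 62.99/3.6 = 17.5.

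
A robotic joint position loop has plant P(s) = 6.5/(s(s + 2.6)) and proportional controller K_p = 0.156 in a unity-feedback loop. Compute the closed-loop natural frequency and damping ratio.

ω_n = 1.01 rad/s, ζ = 1.29

The closed-loop denominator is s(s+2.6) + 0.156·6.5 = s² + 2.6s + 1.014.
So ω_n² = 1.014 ⇒ ω_n = 1.007 rad/s, and ζ = 2.6/(2ω_n) = 1.29.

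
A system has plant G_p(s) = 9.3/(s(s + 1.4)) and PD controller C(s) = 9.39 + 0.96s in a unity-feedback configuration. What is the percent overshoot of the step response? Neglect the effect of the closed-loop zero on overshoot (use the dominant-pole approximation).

12.5%

Forward path: (9.39 + 0.96s)·9.3/(s(s+1.4)). The closed-loop characteristic equation is s² + (1.4 + 9.3·0.96)s + 9.3·9.39 = 0.
That is s² + 10.33s + 87.33 = 0, so ω_n = 9.345 rad/s and ζ = 10.33/(2·9.345) = 0.5526.
%OS = 100·exp(−πζ/√(1−ζ²)) = 12.5%.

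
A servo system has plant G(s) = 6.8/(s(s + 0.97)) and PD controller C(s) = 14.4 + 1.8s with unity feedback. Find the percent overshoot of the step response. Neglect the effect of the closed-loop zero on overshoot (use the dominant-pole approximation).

Forward path: (14.4 + 1.8s)·6.8/(s(s+0.97)). The closed-loop characteristic equation is s² + (0.97 + 6.8·1.8)s + 6.8·14.4 = 0.
That is s² + 13.21s + 97.92 = 0, so ω_n = 9.895 rad/s and ζ = 13.21/(2·9.895) = 0.6675.
%OS = 100·exp(−πζ/√(1−ζ²)) = 5.98%.

5.98%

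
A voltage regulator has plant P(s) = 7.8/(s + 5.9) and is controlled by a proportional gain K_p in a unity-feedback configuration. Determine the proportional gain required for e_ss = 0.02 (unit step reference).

K_p = 37.1

Steady-state error for a unit step on this type-0 loop is 1/(1 + K_p·P(0)).
P(0) = 1.322. Require 1/(1 + K_p·1.322) = 0.02, so 1 + 1.322·K_p = 50.
K_p = (50 − 1)/1.322 = 37.1.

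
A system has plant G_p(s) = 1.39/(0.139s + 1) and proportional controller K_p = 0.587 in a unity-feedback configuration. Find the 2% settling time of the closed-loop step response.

T_s ≈ 0.306 s

Closed loop: T(s) = K_p·G_p/(1+K_p·G_p) = 0.8159/(0.139s + 1 + 0.8159), with pole at s = −(1 + 0.8159)/0.139 = −13.06.
τ = 1/13.06 = 0.07654 s, so 2% settling time ≈ 4τ = 0.306 s.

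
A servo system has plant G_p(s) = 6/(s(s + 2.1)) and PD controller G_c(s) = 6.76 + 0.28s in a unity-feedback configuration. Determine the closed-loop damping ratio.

ζ = 0.297

Forward path: (6.76 + 0.28s)·6/(s(s+2.1)). The closed-loop characteristic equation is s² + (2.1 + 6·0.28)s + 6·6.76 = 0.
That is s² + 3.78s + 40.56 = 0, so ω_n = 6.369 rad/s and ζ = 3.78/(2·6.369) = 0.2968.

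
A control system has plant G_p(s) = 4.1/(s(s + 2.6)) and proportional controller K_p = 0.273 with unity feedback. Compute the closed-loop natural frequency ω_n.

The closed-loop denominator is s(s+2.6) + 0.273·4.1 = s² + 2.6s + 1.119.
Matching s² + 2ζω_n s + ω_n²: ω_n = √1.119 = 1.058 rad/s and 2ζω_n = 2.6, so ζ = 2.6/(2·1.058) = 1.23.

ω_n = 1.06 rad/s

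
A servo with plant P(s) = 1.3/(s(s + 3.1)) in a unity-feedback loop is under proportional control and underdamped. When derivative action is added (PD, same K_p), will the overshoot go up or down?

decrease

With PD the characteristic equation becomes s² + (a + K·K_d)s + K·K_p = 0; the damping term grows, ζ rises, overshoot falls.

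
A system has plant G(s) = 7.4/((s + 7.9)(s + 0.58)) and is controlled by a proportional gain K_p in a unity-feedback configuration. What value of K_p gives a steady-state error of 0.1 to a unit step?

Steady-state error for a unit step on this type-0 loop is 1/(1 + K_p·G(0)).
G(0) = 1.615. Require 1/(1 + K_p·1.615) = 0.1, so 1 + 1.615·K_p = 10.
K_p = (10 − 1)/1.615 = 5.57.

K_p = 5.57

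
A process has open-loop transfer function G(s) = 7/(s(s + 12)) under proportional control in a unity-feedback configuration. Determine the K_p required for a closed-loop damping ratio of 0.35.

K_p = 42

Closed-loop characteristic equation: s² + 12s + K_p·7 = 0.
So ω_n = √(7K_p) and 2ζω_n = 12, giving ζ = 12/(2√(7K_p)).
Setting ζ = 0.35: √(7K_p) = 12/(2·0.35) = 17.14, so K_p = 293.9/7 = 42.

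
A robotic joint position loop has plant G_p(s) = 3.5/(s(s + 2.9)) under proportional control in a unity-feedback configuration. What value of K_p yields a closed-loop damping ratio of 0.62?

Closed-loop characteristic equation: s² + 2.9s + K_p·3.5 = 0.
So ω_n = √(3.5K_p) and 2ζω_n = 2.9, giving ζ = 2.9/(2√(3.5K_p)).
Setting ζ = 0.62: √(3.5K_p) = 2.9/(2·0.62) = 2.339, so K_p = 5.47/3.5 = 1.56.

K_p = 1.56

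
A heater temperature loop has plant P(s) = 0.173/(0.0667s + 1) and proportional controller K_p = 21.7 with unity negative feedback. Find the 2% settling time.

T_s ≈ 0.0561 s

Closed loop: T(s) = K_p·P/(1+K_p·P) = 3.754/(0.0667s + 1 + 3.754), with pole at s = −(1 + 3.754)/0.0667 = −71.28.
τ = 1/71.28 = 0.01403 s, so 2% settling time ≈ 4τ = 0.0561 s.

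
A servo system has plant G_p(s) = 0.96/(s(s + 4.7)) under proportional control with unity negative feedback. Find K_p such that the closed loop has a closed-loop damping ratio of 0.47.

Closed-loop characteristic equation: s² + 4.7s + K_p·0.96 = 0.
So ω_n = √(0.96K_p) and 2ζω_n = 4.7, giving ζ = 4.7/(2√(0.96K_p)).
Setting ζ = 0.47: √(0.96K_p) = 4.7/(2·0.47) = 5, so K_p = 25/0.96 = 26.

K_p = 26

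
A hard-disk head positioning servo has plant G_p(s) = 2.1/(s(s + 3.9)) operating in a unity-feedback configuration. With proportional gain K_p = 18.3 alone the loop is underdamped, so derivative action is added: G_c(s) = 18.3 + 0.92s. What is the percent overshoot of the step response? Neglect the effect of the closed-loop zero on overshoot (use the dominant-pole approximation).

18.7%

Forward path: (18.3 + 0.92s)·2.1/(s(s+3.9)). The closed-loop characteristic equation is s² + (3.9 + 2.1·0.92)s + 2.1·18.3 = 0.
That is s² + 5.832s + 38.43 = 0, so ω_n = 6.199 rad/s and ζ = 5.832/(2·6.199) = 0.4704.
%OS = 100·exp(−πζ/√(1−ζ²)) = 18.7%.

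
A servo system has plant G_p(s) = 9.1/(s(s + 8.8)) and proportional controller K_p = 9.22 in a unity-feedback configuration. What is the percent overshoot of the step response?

The closed-loop denominator s² + 8.8s + 83.9 gives ω_n = √83.9 = 9.16 and ζ = 8.8/(2ω_n) = 0.4804.
%OS = 100·exp(−πζ/√(1−ζ²)) = 100·exp(−π·0.4804/√0.7693) = 17.9%.

17.9%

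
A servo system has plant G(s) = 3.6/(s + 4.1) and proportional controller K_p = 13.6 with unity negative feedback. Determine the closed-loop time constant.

Closed-loop transfer function: T(s) = K_p·G(s)/(1 + K_p·G(s)) = 48.96/(s + 4.1 + 48.96) = 48.96/(s + 53.06).
Time constant τ = 1/53.06 = 0.0188 s.

τ = 0.0188 s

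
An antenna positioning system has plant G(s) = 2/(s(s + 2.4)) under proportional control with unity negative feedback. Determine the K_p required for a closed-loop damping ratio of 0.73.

Closed-loop characteristic equation: s² + 2.4s + K_p·2 = 0.
So ω_n = √(2K_p) and 2ζω_n = 2.4, giving ζ = 2.4/(2√(2K_p)).
Setting ζ = 0.73: √(2K_p) = 2.4/(2·0.73) = 1.644, so K_p = 2.702/2 = 1.35.

K_p = 1.35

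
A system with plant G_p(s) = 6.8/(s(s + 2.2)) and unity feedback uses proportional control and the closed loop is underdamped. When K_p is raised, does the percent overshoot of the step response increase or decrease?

increase

ζ = 2.2/(2√(6.8K_p)) decreases as K_p grows; lower damping means more overshoot.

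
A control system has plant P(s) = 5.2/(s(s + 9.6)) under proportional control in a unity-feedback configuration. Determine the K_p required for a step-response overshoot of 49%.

From %OS = 100·exp(−πζ/√(1−ζ²)) = 49%, ζ = −ln(0.49)/√(π²+ln²(0.49)) = 0.2214.
Characteristic equation s² + 9.6s + 5.2K_p = 0 gives ζ = 9.6/(2√(5.2K_p)).
Setting ζ = 0.2214: √(5.2K_p) = 9.6/(2·0.2214) = 21.68, so K_p = 469.9/5.2 = 90.4.

K_p = 90.4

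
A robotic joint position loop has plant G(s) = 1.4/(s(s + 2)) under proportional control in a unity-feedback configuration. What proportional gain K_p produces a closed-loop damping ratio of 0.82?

K_p = 1.06

Closed-loop characteristic equation: s² + 2s + K_p·1.4 = 0.
So ω_n = √(1.4K_p) and 2ζω_n = 2, giving ζ = 2/(2√(1.4K_p)).
Setting ζ = 0.82: √(1.4K_p) = 2/(2·0.82) = 1.22, so K_p = 1.487/1.4 = 1.06.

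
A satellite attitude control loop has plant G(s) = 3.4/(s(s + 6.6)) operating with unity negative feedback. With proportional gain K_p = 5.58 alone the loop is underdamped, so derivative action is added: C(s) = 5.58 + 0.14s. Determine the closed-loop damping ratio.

Forward path: (5.58 + 0.14s)·3.4/(s(s+6.6)). The closed-loop characteristic equation is s² + (6.6 + 3.4·0.14)s + 3.4·5.58 = 0.
That is s² + 7.076s + 18.97 = 0, so ω_n = 4.356 rad/s and ζ = 7.076/(2·4.356) = 0.8123.

ζ = 0.812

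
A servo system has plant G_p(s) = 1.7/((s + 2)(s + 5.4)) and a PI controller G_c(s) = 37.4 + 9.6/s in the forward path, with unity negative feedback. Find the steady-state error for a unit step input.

0

The open loop G_c(s)G_p(s) has a pole at the origin (type 1), so the static position error constant is infinite and e_ss = 1/(1+∞) = 0.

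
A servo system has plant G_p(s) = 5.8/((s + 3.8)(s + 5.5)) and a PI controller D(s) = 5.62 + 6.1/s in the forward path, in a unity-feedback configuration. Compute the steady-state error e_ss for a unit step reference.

The open loop D(s)G_p(s) has a pole at the origin (type 1), so the static position error constant is infinite and e_ss = 1/(1+∞) = 0.

0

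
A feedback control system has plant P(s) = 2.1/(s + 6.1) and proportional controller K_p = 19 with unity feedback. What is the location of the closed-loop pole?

Closed-loop transfer function: T(s) = K_p·P(s)/(1 + K_p·P(s)) = 39.9/(s + 6.1 + 39.9) = 39.9/(s + 46).
The closed-loop pole is at s = −46.

s = -46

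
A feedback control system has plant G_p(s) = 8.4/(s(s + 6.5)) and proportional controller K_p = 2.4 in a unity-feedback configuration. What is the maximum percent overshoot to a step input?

3.7%

The closed-loop denominator s² + 6.5s + 20.16 gives ω_n = √20.16 = 4.49 and ζ = 6.5/(2ω_n) = 0.7238.
%OS = 100·exp(−πζ/√(1−ζ²)) = 100·exp(−π·0.7238/√0.4761) = 3.7%.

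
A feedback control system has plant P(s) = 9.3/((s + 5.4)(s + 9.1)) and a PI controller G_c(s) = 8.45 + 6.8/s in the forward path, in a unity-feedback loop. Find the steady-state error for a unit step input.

The open loop G_c(s)P(s) has a pole at the origin (type 1), so the static position error constant is infinite and e_ss = 1/(1+∞) = 0.

0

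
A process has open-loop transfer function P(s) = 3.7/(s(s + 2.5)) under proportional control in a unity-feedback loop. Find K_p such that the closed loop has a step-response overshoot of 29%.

K_p = 3.14

From %OS = 100·exp(−πζ/√(1−ζ²)) = 29%, ζ = −ln(0.29)/√(π²+ln²(0.29)) = 0.3666.
Characteristic equation s² + 2.5s + 3.7K_p = 0 gives ζ = 2.5/(2√(3.7K_p)).
Setting ζ = 0.3666: √(3.7K_p) = 2.5/(2·0.3666) = 3.41, so K_p = 11.63/3.7 = 3.14.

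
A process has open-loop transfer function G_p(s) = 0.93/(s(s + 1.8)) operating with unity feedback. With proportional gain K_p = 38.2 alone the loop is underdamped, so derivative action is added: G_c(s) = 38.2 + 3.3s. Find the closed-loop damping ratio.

ζ = 0.408

Forward path: (38.2 + 3.3s)·0.93/(s(s+1.8)). The closed-loop characteristic equation is s² + (1.8 + 0.93·3.3)s + 0.93·38.2 = 0.
That is s² + 4.869s + 35.53 = 0, so ω_n = 5.96 rad/s and ζ = 4.869/(2·5.96) = 0.4084.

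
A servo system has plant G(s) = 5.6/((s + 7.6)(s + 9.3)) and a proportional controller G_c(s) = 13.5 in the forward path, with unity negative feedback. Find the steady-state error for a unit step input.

0.483

The loop is type 0. Static position error constant K_pos = G_c(0)·G(0) = 13.5·0.07923 = 1.07.
Steady-state error to a unit step: e_ss = 1/(1+K_pos) = 1/2.07 = 0.483.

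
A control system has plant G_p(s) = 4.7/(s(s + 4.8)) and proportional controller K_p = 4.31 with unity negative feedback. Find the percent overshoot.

Closed-loop characteristic equation: s² + 4.8s + 20.26 = 0, so ω_n = 4.501 rad/s and ζ = 4.8/(2·4.501) = 0.5332.
%OS = 100·exp(−πζ/√(1−ζ²)) = 100·exp(−π·0.5332/√0.7157) = 13.8%.

13.8%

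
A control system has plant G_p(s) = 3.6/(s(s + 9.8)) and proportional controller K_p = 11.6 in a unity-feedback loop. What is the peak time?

T_p = 0.746 s

From 1 + K_pG_p(s) = 0: s² + 9.8s + 41.76 = 0 ⇒ ω_n = 6.462, ζ = 0.7583.
Damped frequency ω_d = ω_n√(1−ζ²) = 4.213 rad/s, so peak time T_p = π/ω_d = 0.746 s.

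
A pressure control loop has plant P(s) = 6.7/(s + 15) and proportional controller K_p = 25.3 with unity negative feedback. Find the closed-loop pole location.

s = -184.5

Closed-loop transfer function: T(s) = K_p·P(s)/(1 + K_p·P(s)) = 169.5/(s + 15 + 169.5) = 169.5/(s + 184.5).
The closed-loop pole is at s = −184.5.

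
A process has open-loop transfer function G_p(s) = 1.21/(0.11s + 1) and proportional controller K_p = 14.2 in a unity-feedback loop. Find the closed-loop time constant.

τ = 0.00605 s

Closed loop: T(s) = K_p·G_p/(1+K_p·G_p) = 17.18/(0.11s + 1 + 17.18), with pole at s = −(1 + 17.18)/0.11 = −165.3.
Closed-loop time constant τ = 1/165.3 = 0.00605 s.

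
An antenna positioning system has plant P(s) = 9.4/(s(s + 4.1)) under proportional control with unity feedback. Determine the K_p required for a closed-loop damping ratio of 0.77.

K_p = 0.754

Closed-loop characteristic equation: s² + 4.1s + K_p·9.4 = 0.
So ω_n = √(9.4K_p) and 2ζω_n = 4.1, giving ζ = 4.1/(2√(9.4K_p)).
Setting ζ = 0.77: √(9.4K_p) = 4.1/(2·0.77) = 2.662, so K_p = 7.088/9.4 = 0.754.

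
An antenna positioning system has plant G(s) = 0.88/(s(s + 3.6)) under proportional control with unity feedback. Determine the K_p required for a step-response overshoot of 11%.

From %OS = 100·exp(−πζ/√(1−ζ²)) = 11%, ζ = −ln(0.11)/√(π²+ln²(0.11)) = 0.5749.
Characteristic equation s² + 3.6s + 0.88K_p = 0 gives ζ = 3.6/(2√(0.88K_p)).
Setting ζ = 0.5749: √(0.88K_p) = 3.6/(2·0.5749) = 3.131, so K_p = 9.803/0.88 = 11.1.

K_p = 11.1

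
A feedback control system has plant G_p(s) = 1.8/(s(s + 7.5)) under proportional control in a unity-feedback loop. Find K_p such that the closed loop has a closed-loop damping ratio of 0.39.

Closed-loop characteristic equation: s² + 7.5s + K_p·1.8 = 0.
So ω_n = √(1.8K_p) and 2ζω_n = 7.5, giving ζ = 7.5/(2√(1.8K_p)).
Setting ζ = 0.39: √(1.8K_p) = 7.5/(2·0.39) = 9.615, so K_p = 92.46/1.8 = 51.4.

K_p = 51.4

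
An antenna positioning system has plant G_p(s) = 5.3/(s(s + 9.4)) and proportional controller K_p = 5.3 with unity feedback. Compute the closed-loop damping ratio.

With unity feedback the closed-loop characteristic equation is s² + 9.4s + 5.3·5.3 = s² + 9.4s + 28.09 = 0.
So ω_n² = 28.09 ⇒ ω_n = 5.3 rad/s, and ζ = 9.4/(2ω_n) = 0.887.

ζ = 0.887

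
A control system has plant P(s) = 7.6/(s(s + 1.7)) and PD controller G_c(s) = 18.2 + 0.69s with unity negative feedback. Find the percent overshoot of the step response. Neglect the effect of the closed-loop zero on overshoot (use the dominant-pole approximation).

Forward path: (18.2 + 0.69s)·7.6/(s(s+1.7)). The closed-loop characteristic equation is s² + (1.7 + 7.6·0.69)s + 7.6·18.2 = 0.
That is s² + 6.944s + 138.3 = 0, so ω_n = 11.76 rad/s and ζ = 6.944/(2·11.76) = 0.2952.
%OS = 100·exp(−πζ/√(1−ζ²)) = 37.9%.

37.9%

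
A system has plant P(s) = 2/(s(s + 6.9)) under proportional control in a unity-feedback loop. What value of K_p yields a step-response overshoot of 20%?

K_p = 28.6

From %OS = 100·exp(−πζ/√(1−ζ²)) = 20%, ζ = −ln(0.2)/√(π²+ln²(0.2)) = 0.4559.
Characteristic equation s² + 6.9s + 2K_p = 0 gives ζ = 6.9/(2√(2K_p)).
Setting ζ = 0.4559: √(2K_p) = 6.9/(2·0.4559) = 7.567, so K_p = 57.25/2 = 28.6.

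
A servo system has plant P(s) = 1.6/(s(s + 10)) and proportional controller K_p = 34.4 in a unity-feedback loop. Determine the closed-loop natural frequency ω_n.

ω_n = 7.42 rad/s

1 + K_p·P(s) = 0 gives s² + 10s + 55.04 = 0.
Matching s² + 2ζω_n s + ω_n²: ω_n = √55.04 = 7.419 rad/s and 2ζω_n = 10, so ζ = 10/(2·7.419) = 0.674.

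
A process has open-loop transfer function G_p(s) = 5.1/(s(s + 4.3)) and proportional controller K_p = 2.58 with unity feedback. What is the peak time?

From 1 + K_pG_p(s) = 0: s² + 4.3s + 13.16 = 0 ⇒ ω_n = 3.627, ζ = 0.5927.
Damped frequency ω_d = ω_n√(1−ζ²) = 2.922 rad/s, so peak time T_p = π/ω_d = 1.08 s.

T_p = 1.08 s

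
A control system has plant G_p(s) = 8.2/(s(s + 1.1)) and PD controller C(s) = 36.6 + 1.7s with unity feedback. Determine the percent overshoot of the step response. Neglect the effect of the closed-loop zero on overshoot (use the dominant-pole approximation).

22%

Forward path: (36.6 + 1.7s)·8.2/(s(s+1.1)). The closed-loop characteristic equation is s² + (1.1 + 8.2·1.7)s + 8.2·36.6 = 0.
That is s² + 15.04s + 300.1 = 0, so ω_n = 17.32 rad/s and ζ = 15.04/(2·17.32) = 0.4341.
%OS = 100·exp(−πζ/√(1−ζ²)) = 22%.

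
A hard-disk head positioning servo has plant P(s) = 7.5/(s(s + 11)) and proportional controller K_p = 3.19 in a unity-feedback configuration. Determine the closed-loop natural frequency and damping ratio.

ω_n = 4.89 rad/s, ζ = 1.12

With unity feedback the closed-loop characteristic equation is s² + 11s + 3.19·7.5 = s² + 11s + 23.93 = 0.
Matching s² + 2ζω_n s + ω_n²: ω_n = √23.93 = 4.891 rad/s and 2ζω_n = 11, so ζ = 11/(2·4.891) = 1.12.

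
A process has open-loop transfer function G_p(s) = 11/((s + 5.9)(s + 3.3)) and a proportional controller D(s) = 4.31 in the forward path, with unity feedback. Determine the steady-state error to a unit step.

The loop is type 0. Static position error constant K_pos = D(0)·G_p(0) = 4.31·0.565 = 2.435.
Steady-state error to a unit step: e_ss = 1/(1+K_pos) = 1/3.435 = 0.291.

0.291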